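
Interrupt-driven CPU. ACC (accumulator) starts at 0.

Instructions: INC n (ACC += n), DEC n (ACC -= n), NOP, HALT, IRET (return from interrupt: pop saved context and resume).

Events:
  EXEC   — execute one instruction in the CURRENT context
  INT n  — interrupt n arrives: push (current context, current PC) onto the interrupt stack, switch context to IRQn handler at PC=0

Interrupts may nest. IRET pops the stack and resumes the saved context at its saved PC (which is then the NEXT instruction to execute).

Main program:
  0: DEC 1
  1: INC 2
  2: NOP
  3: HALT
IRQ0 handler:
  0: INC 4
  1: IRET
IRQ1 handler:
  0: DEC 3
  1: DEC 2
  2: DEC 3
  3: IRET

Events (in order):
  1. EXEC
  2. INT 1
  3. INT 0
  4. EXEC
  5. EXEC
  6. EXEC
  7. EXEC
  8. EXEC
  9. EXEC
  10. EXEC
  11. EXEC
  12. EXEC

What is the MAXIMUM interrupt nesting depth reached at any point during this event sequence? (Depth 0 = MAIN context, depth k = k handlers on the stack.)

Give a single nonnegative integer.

Event 1 (EXEC): [MAIN] PC=0: DEC 1 -> ACC=-1 [depth=0]
Event 2 (INT 1): INT 1 arrives: push (MAIN, PC=1), enter IRQ1 at PC=0 (depth now 1) [depth=1]
Event 3 (INT 0): INT 0 arrives: push (IRQ1, PC=0), enter IRQ0 at PC=0 (depth now 2) [depth=2]
Event 4 (EXEC): [IRQ0] PC=0: INC 4 -> ACC=3 [depth=2]
Event 5 (EXEC): [IRQ0] PC=1: IRET -> resume IRQ1 at PC=0 (depth now 1) [depth=1]
Event 6 (EXEC): [IRQ1] PC=0: DEC 3 -> ACC=0 [depth=1]
Event 7 (EXEC): [IRQ1] PC=1: DEC 2 -> ACC=-2 [depth=1]
Event 8 (EXEC): [IRQ1] PC=2: DEC 3 -> ACC=-5 [depth=1]
Event 9 (EXEC): [IRQ1] PC=3: IRET -> resume MAIN at PC=1 (depth now 0) [depth=0]
Event 10 (EXEC): [MAIN] PC=1: INC 2 -> ACC=-3 [depth=0]
Event 11 (EXEC): [MAIN] PC=2: NOP [depth=0]
Event 12 (EXEC): [MAIN] PC=3: HALT [depth=0]
Max depth observed: 2

Answer: 2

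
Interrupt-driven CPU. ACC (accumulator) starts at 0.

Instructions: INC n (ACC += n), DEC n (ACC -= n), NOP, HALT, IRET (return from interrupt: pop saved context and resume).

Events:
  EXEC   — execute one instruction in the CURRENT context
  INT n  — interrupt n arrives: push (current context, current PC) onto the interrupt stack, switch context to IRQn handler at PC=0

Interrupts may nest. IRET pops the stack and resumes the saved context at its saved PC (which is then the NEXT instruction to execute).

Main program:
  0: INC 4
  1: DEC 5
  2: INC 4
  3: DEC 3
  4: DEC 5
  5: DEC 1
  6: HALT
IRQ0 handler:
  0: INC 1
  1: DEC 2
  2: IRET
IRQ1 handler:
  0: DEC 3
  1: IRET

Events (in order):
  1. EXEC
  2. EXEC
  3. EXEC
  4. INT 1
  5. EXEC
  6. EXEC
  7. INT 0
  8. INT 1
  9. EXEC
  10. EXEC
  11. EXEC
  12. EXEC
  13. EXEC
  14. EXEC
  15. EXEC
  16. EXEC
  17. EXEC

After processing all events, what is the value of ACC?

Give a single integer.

Event 1 (EXEC): [MAIN] PC=0: INC 4 -> ACC=4
Event 2 (EXEC): [MAIN] PC=1: DEC 5 -> ACC=-1
Event 3 (EXEC): [MAIN] PC=2: INC 4 -> ACC=3
Event 4 (INT 1): INT 1 arrives: push (MAIN, PC=3), enter IRQ1 at PC=0 (depth now 1)
Event 5 (EXEC): [IRQ1] PC=0: DEC 3 -> ACC=0
Event 6 (EXEC): [IRQ1] PC=1: IRET -> resume MAIN at PC=3 (depth now 0)
Event 7 (INT 0): INT 0 arrives: push (MAIN, PC=3), enter IRQ0 at PC=0 (depth now 1)
Event 8 (INT 1): INT 1 arrives: push (IRQ0, PC=0), enter IRQ1 at PC=0 (depth now 2)
Event 9 (EXEC): [IRQ1] PC=0: DEC 3 -> ACC=-3
Event 10 (EXEC): [IRQ1] PC=1: IRET -> resume IRQ0 at PC=0 (depth now 1)
Event 11 (EXEC): [IRQ0] PC=0: INC 1 -> ACC=-2
Event 12 (EXEC): [IRQ0] PC=1: DEC 2 -> ACC=-4
Event 13 (EXEC): [IRQ0] PC=2: IRET -> resume MAIN at PC=3 (depth now 0)
Event 14 (EXEC): [MAIN] PC=3: DEC 3 -> ACC=-7
Event 15 (EXEC): [MAIN] PC=4: DEC 5 -> ACC=-12
Event 16 (EXEC): [MAIN] PC=5: DEC 1 -> ACC=-13
Event 17 (EXEC): [MAIN] PC=6: HALT

Answer: -13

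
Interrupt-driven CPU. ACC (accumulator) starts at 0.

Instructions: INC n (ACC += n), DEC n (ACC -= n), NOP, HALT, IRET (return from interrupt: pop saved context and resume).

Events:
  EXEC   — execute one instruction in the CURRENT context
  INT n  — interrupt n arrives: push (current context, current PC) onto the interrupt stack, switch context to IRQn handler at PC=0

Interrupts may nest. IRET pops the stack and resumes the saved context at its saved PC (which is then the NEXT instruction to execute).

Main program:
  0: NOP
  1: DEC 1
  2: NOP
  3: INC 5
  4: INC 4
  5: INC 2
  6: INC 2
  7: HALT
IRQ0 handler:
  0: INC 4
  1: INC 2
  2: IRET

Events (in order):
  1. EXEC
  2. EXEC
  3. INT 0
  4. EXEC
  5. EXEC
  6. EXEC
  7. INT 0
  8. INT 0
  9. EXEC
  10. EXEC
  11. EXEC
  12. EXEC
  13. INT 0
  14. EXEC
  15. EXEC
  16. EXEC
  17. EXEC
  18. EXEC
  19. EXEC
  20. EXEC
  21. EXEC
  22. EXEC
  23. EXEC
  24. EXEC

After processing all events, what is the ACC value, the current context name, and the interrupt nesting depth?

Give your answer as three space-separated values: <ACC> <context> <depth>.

Event 1 (EXEC): [MAIN] PC=0: NOP
Event 2 (EXEC): [MAIN] PC=1: DEC 1 -> ACC=-1
Event 3 (INT 0): INT 0 arrives: push (MAIN, PC=2), enter IRQ0 at PC=0 (depth now 1)
Event 4 (EXEC): [IRQ0] PC=0: INC 4 -> ACC=3
Event 5 (EXEC): [IRQ0] PC=1: INC 2 -> ACC=5
Event 6 (EXEC): [IRQ0] PC=2: IRET -> resume MAIN at PC=2 (depth now 0)
Event 7 (INT 0): INT 0 arrives: push (MAIN, PC=2), enter IRQ0 at PC=0 (depth now 1)
Event 8 (INT 0): INT 0 arrives: push (IRQ0, PC=0), enter IRQ0 at PC=0 (depth now 2)
Event 9 (EXEC): [IRQ0] PC=0: INC 4 -> ACC=9
Event 10 (EXEC): [IRQ0] PC=1: INC 2 -> ACC=11
Event 11 (EXEC): [IRQ0] PC=2: IRET -> resume IRQ0 at PC=0 (depth now 1)
Event 12 (EXEC): [IRQ0] PC=0: INC 4 -> ACC=15
Event 13 (INT 0): INT 0 arrives: push (IRQ0, PC=1), enter IRQ0 at PC=0 (depth now 2)
Event 14 (EXEC): [IRQ0] PC=0: INC 4 -> ACC=19
Event 15 (EXEC): [IRQ0] PC=1: INC 2 -> ACC=21
Event 16 (EXEC): [IRQ0] PC=2: IRET -> resume IRQ0 at PC=1 (depth now 1)
Event 17 (EXEC): [IRQ0] PC=1: INC 2 -> ACC=23
Event 18 (EXEC): [IRQ0] PC=2: IRET -> resume MAIN at PC=2 (depth now 0)
Event 19 (EXEC): [MAIN] PC=2: NOP
Event 20 (EXEC): [MAIN] PC=3: INC 5 -> ACC=28
Event 21 (EXEC): [MAIN] PC=4: INC 4 -> ACC=32
Event 22 (EXEC): [MAIN] PC=5: INC 2 -> ACC=34
Event 23 (EXEC): [MAIN] PC=6: INC 2 -> ACC=36
Event 24 (EXEC): [MAIN] PC=7: HALT

Answer: 36 MAIN 0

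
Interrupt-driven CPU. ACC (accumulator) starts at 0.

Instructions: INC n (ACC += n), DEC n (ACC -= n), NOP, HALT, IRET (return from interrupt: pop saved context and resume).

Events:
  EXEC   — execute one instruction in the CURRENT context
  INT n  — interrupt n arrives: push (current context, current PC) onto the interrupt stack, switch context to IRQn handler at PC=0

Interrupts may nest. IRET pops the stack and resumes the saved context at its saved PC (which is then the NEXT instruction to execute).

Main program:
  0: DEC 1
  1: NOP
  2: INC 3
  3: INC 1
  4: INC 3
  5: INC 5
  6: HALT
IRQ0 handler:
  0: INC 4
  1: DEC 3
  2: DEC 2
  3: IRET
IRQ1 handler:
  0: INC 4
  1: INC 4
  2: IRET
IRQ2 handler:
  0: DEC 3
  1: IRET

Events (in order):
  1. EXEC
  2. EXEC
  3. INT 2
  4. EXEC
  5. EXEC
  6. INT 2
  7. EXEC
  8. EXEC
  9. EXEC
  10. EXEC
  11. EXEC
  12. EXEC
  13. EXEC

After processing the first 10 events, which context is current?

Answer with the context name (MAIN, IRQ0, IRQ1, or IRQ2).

Answer: MAIN

Derivation:
Event 1 (EXEC): [MAIN] PC=0: DEC 1 -> ACC=-1
Event 2 (EXEC): [MAIN] PC=1: NOP
Event 3 (INT 2): INT 2 arrives: push (MAIN, PC=2), enter IRQ2 at PC=0 (depth now 1)
Event 4 (EXEC): [IRQ2] PC=0: DEC 3 -> ACC=-4
Event 5 (EXEC): [IRQ2] PC=1: IRET -> resume MAIN at PC=2 (depth now 0)
Event 6 (INT 2): INT 2 arrives: push (MAIN, PC=2), enter IRQ2 at PC=0 (depth now 1)
Event 7 (EXEC): [IRQ2] PC=0: DEC 3 -> ACC=-7
Event 8 (EXEC): [IRQ2] PC=1: IRET -> resume MAIN at PC=2 (depth now 0)
Event 9 (EXEC): [MAIN] PC=2: INC 3 -> ACC=-4
Event 10 (EXEC): [MAIN] PC=3: INC 1 -> ACC=-3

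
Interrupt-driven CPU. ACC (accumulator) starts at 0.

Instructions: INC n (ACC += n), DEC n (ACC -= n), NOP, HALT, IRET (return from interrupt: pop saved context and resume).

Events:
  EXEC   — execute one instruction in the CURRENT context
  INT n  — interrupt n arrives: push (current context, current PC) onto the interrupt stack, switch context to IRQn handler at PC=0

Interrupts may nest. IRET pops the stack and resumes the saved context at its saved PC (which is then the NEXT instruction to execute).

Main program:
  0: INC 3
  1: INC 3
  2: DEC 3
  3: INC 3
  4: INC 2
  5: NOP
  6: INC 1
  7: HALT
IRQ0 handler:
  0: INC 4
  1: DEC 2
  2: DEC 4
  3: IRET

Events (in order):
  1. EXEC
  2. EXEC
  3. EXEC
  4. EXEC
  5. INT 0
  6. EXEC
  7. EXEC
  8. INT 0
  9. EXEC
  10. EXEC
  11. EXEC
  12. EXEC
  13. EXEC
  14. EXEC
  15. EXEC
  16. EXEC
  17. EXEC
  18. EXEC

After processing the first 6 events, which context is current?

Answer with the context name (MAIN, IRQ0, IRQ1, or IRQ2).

Event 1 (EXEC): [MAIN] PC=0: INC 3 -> ACC=3
Event 2 (EXEC): [MAIN] PC=1: INC 3 -> ACC=6
Event 3 (EXEC): [MAIN] PC=2: DEC 3 -> ACC=3
Event 4 (EXEC): [MAIN] PC=3: INC 3 -> ACC=6
Event 5 (INT 0): INT 0 arrives: push (MAIN, PC=4), enter IRQ0 at PC=0 (depth now 1)
Event 6 (EXEC): [IRQ0] PC=0: INC 4 -> ACC=10

Answer: IRQ0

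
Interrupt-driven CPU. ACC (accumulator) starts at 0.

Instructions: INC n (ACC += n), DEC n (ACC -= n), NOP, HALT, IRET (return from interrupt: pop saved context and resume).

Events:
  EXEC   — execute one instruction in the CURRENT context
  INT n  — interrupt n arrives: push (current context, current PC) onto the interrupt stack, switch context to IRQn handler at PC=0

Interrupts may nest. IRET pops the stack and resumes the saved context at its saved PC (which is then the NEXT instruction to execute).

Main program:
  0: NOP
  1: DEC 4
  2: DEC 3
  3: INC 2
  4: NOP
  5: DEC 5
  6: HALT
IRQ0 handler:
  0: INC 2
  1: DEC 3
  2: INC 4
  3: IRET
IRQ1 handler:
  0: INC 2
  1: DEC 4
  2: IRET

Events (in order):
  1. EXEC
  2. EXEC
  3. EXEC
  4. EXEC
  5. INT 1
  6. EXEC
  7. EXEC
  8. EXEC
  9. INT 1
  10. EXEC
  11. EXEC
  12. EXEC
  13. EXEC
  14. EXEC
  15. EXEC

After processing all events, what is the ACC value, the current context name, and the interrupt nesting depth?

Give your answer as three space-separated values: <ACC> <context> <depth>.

Answer: -14 MAIN 0

Derivation:
Event 1 (EXEC): [MAIN] PC=0: NOP
Event 2 (EXEC): [MAIN] PC=1: DEC 4 -> ACC=-4
Event 3 (EXEC): [MAIN] PC=2: DEC 3 -> ACC=-7
Event 4 (EXEC): [MAIN] PC=3: INC 2 -> ACC=-5
Event 5 (INT 1): INT 1 arrives: push (MAIN, PC=4), enter IRQ1 at PC=0 (depth now 1)
Event 6 (EXEC): [IRQ1] PC=0: INC 2 -> ACC=-3
Event 7 (EXEC): [IRQ1] PC=1: DEC 4 -> ACC=-7
Event 8 (EXEC): [IRQ1] PC=2: IRET -> resume MAIN at PC=4 (depth now 0)
Event 9 (INT 1): INT 1 arrives: push (MAIN, PC=4), enter IRQ1 at PC=0 (depth now 1)
Event 10 (EXEC): [IRQ1] PC=0: INC 2 -> ACC=-5
Event 11 (EXEC): [IRQ1] PC=1: DEC 4 -> ACC=-9
Event 12 (EXEC): [IRQ1] PC=2: IRET -> resume MAIN at PC=4 (depth now 0)
Event 13 (EXEC): [MAIN] PC=4: NOP
Event 14 (EXEC): [MAIN] PC=5: DEC 5 -> ACC=-14
Event 15 (EXEC): [MAIN] PC=6: HALT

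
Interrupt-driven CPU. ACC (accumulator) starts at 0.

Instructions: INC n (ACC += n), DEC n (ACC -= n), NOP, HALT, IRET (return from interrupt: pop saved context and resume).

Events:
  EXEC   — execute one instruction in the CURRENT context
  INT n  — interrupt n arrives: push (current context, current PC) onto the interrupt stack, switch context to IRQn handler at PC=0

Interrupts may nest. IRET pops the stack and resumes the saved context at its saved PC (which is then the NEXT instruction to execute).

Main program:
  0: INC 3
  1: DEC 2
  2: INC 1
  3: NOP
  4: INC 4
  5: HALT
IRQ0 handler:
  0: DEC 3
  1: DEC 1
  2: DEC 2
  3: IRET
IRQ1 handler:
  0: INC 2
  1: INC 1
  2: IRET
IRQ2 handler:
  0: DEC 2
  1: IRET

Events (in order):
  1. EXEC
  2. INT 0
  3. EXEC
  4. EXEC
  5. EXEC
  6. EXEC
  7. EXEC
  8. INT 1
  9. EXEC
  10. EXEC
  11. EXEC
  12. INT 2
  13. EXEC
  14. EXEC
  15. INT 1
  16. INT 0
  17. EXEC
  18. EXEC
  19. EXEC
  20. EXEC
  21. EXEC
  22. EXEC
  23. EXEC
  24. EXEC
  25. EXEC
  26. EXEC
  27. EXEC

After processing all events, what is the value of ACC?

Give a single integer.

Event 1 (EXEC): [MAIN] PC=0: INC 3 -> ACC=3
Event 2 (INT 0): INT 0 arrives: push (MAIN, PC=1), enter IRQ0 at PC=0 (depth now 1)
Event 3 (EXEC): [IRQ0] PC=0: DEC 3 -> ACC=0
Event 4 (EXEC): [IRQ0] PC=1: DEC 1 -> ACC=-1
Event 5 (EXEC): [IRQ0] PC=2: DEC 2 -> ACC=-3
Event 6 (EXEC): [IRQ0] PC=3: IRET -> resume MAIN at PC=1 (depth now 0)
Event 7 (EXEC): [MAIN] PC=1: DEC 2 -> ACC=-5
Event 8 (INT 1): INT 1 arrives: push (MAIN, PC=2), enter IRQ1 at PC=0 (depth now 1)
Event 9 (EXEC): [IRQ1] PC=0: INC 2 -> ACC=-3
Event 10 (EXEC): [IRQ1] PC=1: INC 1 -> ACC=-2
Event 11 (EXEC): [IRQ1] PC=2: IRET -> resume MAIN at PC=2 (depth now 0)
Event 12 (INT 2): INT 2 arrives: push (MAIN, PC=2), enter IRQ2 at PC=0 (depth now 1)
Event 13 (EXEC): [IRQ2] PC=0: DEC 2 -> ACC=-4
Event 14 (EXEC): [IRQ2] PC=1: IRET -> resume MAIN at PC=2 (depth now 0)
Event 15 (INT 1): INT 1 arrives: push (MAIN, PC=2), enter IRQ1 at PC=0 (depth now 1)
Event 16 (INT 0): INT 0 arrives: push (IRQ1, PC=0), enter IRQ0 at PC=0 (depth now 2)
Event 17 (EXEC): [IRQ0] PC=0: DEC 3 -> ACC=-7
Event 18 (EXEC): [IRQ0] PC=1: DEC 1 -> ACC=-8
Event 19 (EXEC): [IRQ0] PC=2: DEC 2 -> ACC=-10
Event 20 (EXEC): [IRQ0] PC=3: IRET -> resume IRQ1 at PC=0 (depth now 1)
Event 21 (EXEC): [IRQ1] PC=0: INC 2 -> ACC=-8
Event 22 (EXEC): [IRQ1] PC=1: INC 1 -> ACC=-7
Event 23 (EXEC): [IRQ1] PC=2: IRET -> resume MAIN at PC=2 (depth now 0)
Event 24 (EXEC): [MAIN] PC=2: INC 1 -> ACC=-6
Event 25 (EXEC): [MAIN] PC=3: NOP
Event 26 (EXEC): [MAIN] PC=4: INC 4 -> ACC=-2
Event 27 (EXEC): [MAIN] PC=5: HALT

Answer: -2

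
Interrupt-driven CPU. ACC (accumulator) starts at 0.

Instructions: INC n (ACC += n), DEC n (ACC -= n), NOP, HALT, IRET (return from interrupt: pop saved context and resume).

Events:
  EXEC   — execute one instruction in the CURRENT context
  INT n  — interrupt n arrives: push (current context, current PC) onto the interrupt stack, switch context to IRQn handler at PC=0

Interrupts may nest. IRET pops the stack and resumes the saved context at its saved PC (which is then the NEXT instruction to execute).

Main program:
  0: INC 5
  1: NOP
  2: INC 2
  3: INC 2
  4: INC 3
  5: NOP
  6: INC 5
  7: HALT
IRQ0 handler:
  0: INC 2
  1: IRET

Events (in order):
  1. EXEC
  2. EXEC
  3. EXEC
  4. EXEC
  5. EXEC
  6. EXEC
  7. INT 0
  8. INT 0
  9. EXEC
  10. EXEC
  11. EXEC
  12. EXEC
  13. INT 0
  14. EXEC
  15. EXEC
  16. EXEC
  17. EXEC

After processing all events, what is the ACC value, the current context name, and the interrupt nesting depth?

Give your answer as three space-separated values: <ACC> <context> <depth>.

Answer: 23 MAIN 0

Derivation:
Event 1 (EXEC): [MAIN] PC=0: INC 5 -> ACC=5
Event 2 (EXEC): [MAIN] PC=1: NOP
Event 3 (EXEC): [MAIN] PC=2: INC 2 -> ACC=7
Event 4 (EXEC): [MAIN] PC=3: INC 2 -> ACC=9
Event 5 (EXEC): [MAIN] PC=4: INC 3 -> ACC=12
Event 6 (EXEC): [MAIN] PC=5: NOP
Event 7 (INT 0): INT 0 arrives: push (MAIN, PC=6), enter IRQ0 at PC=0 (depth now 1)
Event 8 (INT 0): INT 0 arrives: push (IRQ0, PC=0), enter IRQ0 at PC=0 (depth now 2)
Event 9 (EXEC): [IRQ0] PC=0: INC 2 -> ACC=14
Event 10 (EXEC): [IRQ0] PC=1: IRET -> resume IRQ0 at PC=0 (depth now 1)
Event 11 (EXEC): [IRQ0] PC=0: INC 2 -> ACC=16
Event 12 (EXEC): [IRQ0] PC=1: IRET -> resume MAIN at PC=6 (depth now 0)
Event 13 (INT 0): INT 0 arrives: push (MAIN, PC=6), enter IRQ0 at PC=0 (depth now 1)
Event 14 (EXEC): [IRQ0] PC=0: INC 2 -> ACC=18
Event 15 (EXEC): [IRQ0] PC=1: IRET -> resume MAIN at PC=6 (depth now 0)
Event 16 (EXEC): [MAIN] PC=6: INC 5 -> ACC=23
Event 17 (EXEC): [MAIN] PC=7: HALT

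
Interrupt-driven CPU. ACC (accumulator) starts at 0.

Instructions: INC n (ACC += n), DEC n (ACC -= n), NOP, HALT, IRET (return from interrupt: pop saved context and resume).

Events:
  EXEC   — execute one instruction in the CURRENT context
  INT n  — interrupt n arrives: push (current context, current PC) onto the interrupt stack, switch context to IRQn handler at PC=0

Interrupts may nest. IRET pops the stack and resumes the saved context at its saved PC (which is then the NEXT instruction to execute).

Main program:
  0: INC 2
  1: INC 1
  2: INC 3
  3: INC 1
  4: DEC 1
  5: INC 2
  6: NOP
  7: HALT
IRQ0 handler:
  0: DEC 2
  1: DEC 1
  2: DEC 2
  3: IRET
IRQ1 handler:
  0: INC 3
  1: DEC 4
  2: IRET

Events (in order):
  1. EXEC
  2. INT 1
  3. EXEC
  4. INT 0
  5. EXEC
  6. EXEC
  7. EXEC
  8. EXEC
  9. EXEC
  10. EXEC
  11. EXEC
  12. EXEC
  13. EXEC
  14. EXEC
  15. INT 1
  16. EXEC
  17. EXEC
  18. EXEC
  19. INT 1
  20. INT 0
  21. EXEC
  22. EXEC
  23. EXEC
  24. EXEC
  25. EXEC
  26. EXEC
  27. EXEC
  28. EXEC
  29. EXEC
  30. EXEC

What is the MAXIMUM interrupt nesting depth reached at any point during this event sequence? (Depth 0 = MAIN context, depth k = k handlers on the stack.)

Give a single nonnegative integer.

Answer: 2

Derivation:
Event 1 (EXEC): [MAIN] PC=0: INC 2 -> ACC=2 [depth=0]
Event 2 (INT 1): INT 1 arrives: push (MAIN, PC=1), enter IRQ1 at PC=0 (depth now 1) [depth=1]
Event 3 (EXEC): [IRQ1] PC=0: INC 3 -> ACC=5 [depth=1]
Event 4 (INT 0): INT 0 arrives: push (IRQ1, PC=1), enter IRQ0 at PC=0 (depth now 2) [depth=2]
Event 5 (EXEC): [IRQ0] PC=0: DEC 2 -> ACC=3 [depth=2]
Event 6 (EXEC): [IRQ0] PC=1: DEC 1 -> ACC=2 [depth=2]
Event 7 (EXEC): [IRQ0] PC=2: DEC 2 -> ACC=0 [depth=2]
Event 8 (EXEC): [IRQ0] PC=3: IRET -> resume IRQ1 at PC=1 (depth now 1) [depth=1]
Event 9 (EXEC): [IRQ1] PC=1: DEC 4 -> ACC=-4 [depth=1]
Event 10 (EXEC): [IRQ1] PC=2: IRET -> resume MAIN at PC=1 (depth now 0) [depth=0]
Event 11 (EXEC): [MAIN] PC=1: INC 1 -> ACC=-3 [depth=0]
Event 12 (EXEC): [MAIN] PC=2: INC 3 -> ACC=0 [depth=0]
Event 13 (EXEC): [MAIN] PC=3: INC 1 -> ACC=1 [depth=0]
Event 14 (EXEC): [MAIN] PC=4: DEC 1 -> ACC=0 [depth=0]
Event 15 (INT 1): INT 1 arrives: push (MAIN, PC=5), enter IRQ1 at PC=0 (depth now 1) [depth=1]
Event 16 (EXEC): [IRQ1] PC=0: INC 3 -> ACC=3 [depth=1]
Event 17 (EXEC): [IRQ1] PC=1: DEC 4 -> ACC=-1 [depth=1]
Event 18 (EXEC): [IRQ1] PC=2: IRET -> resume MAIN at PC=5 (depth now 0) [depth=0]
Event 19 (INT 1): INT 1 arrives: push (MAIN, PC=5), enter IRQ1 at PC=0 (depth now 1) [depth=1]
Event 20 (INT 0): INT 0 arrives: push (IRQ1, PC=0), enter IRQ0 at PC=0 (depth now 2) [depth=2]
Event 21 (EXEC): [IRQ0] PC=0: DEC 2 -> ACC=-3 [depth=2]
Event 22 (EXEC): [IRQ0] PC=1: DEC 1 -> ACC=-4 [depth=2]
Event 23 (EXEC): [IRQ0] PC=2: DEC 2 -> ACC=-6 [depth=2]
Event 24 (EXEC): [IRQ0] PC=3: IRET -> resume IRQ1 at PC=0 (depth now 1) [depth=1]
Event 25 (EXEC): [IRQ1] PC=0: INC 3 -> ACC=-3 [depth=1]
Event 26 (EXEC): [IRQ1] PC=1: DEC 4 -> ACC=-7 [depth=1]
Event 27 (EXEC): [IRQ1] PC=2: IRET -> resume MAIN at PC=5 (depth now 0) [depth=0]
Event 28 (EXEC): [MAIN] PC=5: INC 2 -> ACC=-5 [depth=0]
Event 29 (EXEC): [MAIN] PC=6: NOP [depth=0]
Event 30 (EXEC): [MAIN] PC=7: HALT [depth=0]
Max depth observed: 2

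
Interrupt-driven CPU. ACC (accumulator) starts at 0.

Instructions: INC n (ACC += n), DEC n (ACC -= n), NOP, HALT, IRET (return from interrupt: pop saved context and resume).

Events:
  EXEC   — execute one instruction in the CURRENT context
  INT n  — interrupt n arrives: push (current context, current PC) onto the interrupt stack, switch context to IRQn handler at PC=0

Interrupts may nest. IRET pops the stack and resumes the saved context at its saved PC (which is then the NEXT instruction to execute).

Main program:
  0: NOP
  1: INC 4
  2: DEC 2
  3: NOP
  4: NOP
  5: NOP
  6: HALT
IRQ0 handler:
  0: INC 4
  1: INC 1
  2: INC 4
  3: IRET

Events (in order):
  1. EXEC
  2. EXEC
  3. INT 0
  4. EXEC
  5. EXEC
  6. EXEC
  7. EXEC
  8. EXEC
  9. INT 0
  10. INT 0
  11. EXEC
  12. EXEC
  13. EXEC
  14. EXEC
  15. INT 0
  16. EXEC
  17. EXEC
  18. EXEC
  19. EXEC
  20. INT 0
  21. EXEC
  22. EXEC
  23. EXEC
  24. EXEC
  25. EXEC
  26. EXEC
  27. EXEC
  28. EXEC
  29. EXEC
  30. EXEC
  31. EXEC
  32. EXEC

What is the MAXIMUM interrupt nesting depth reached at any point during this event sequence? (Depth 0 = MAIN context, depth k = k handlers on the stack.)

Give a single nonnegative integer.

Answer: 2

Derivation:
Event 1 (EXEC): [MAIN] PC=0: NOP [depth=0]
Event 2 (EXEC): [MAIN] PC=1: INC 4 -> ACC=4 [depth=0]
Event 3 (INT 0): INT 0 arrives: push (MAIN, PC=2), enter IRQ0 at PC=0 (depth now 1) [depth=1]
Event 4 (EXEC): [IRQ0] PC=0: INC 4 -> ACC=8 [depth=1]
Event 5 (EXEC): [IRQ0] PC=1: INC 1 -> ACC=9 [depth=1]
Event 6 (EXEC): [IRQ0] PC=2: INC 4 -> ACC=13 [depth=1]
Event 7 (EXEC): [IRQ0] PC=3: IRET -> resume MAIN at PC=2 (depth now 0) [depth=0]
Event 8 (EXEC): [MAIN] PC=2: DEC 2 -> ACC=11 [depth=0]
Event 9 (INT 0): INT 0 arrives: push (MAIN, PC=3), enter IRQ0 at PC=0 (depth now 1) [depth=1]
Event 10 (INT 0): INT 0 arrives: push (IRQ0, PC=0), enter IRQ0 at PC=0 (depth now 2) [depth=2]
Event 11 (EXEC): [IRQ0] PC=0: INC 4 -> ACC=15 [depth=2]
Event 12 (EXEC): [IRQ0] PC=1: INC 1 -> ACC=16 [depth=2]
Event 13 (EXEC): [IRQ0] PC=2: INC 4 -> ACC=20 [depth=2]
Event 14 (EXEC): [IRQ0] PC=3: IRET -> resume IRQ0 at PC=0 (depth now 1) [depth=1]
Event 15 (INT 0): INT 0 arrives: push (IRQ0, PC=0), enter IRQ0 at PC=0 (depth now 2) [depth=2]
Event 16 (EXEC): [IRQ0] PC=0: INC 4 -> ACC=24 [depth=2]
Event 17 (EXEC): [IRQ0] PC=1: INC 1 -> ACC=25 [depth=2]
Event 18 (EXEC): [IRQ0] PC=2: INC 4 -> ACC=29 [depth=2]
Event 19 (EXEC): [IRQ0] PC=3: IRET -> resume IRQ0 at PC=0 (depth now 1) [depth=1]
Event 20 (INT 0): INT 0 arrives: push (IRQ0, PC=0), enter IRQ0 at PC=0 (depth now 2) [depth=2]
Event 21 (EXEC): [IRQ0] PC=0: INC 4 -> ACC=33 [depth=2]
Event 22 (EXEC): [IRQ0] PC=1: INC 1 -> ACC=34 [depth=2]
Event 23 (EXEC): [IRQ0] PC=2: INC 4 -> ACC=38 [depth=2]
Event 24 (EXEC): [IRQ0] PC=3: IRET -> resume IRQ0 at PC=0 (depth now 1) [depth=1]
Event 25 (EXEC): [IRQ0] PC=0: INC 4 -> ACC=42 [depth=1]
Event 26 (EXEC): [IRQ0] PC=1: INC 1 -> ACC=43 [depth=1]
Event 27 (EXEC): [IRQ0] PC=2: INC 4 -> ACC=47 [depth=1]
Event 28 (EXEC): [IRQ0] PC=3: IRET -> resume MAIN at PC=3 (depth now 0) [depth=0]
Event 29 (EXEC): [MAIN] PC=3: NOP [depth=0]
Event 30 (EXEC): [MAIN] PC=4: NOP [depth=0]
Event 31 (EXEC): [MAIN] PC=5: NOP [depth=0]
Event 32 (EXEC): [MAIN] PC=6: HALT [depth=0]
Max depth observed: 2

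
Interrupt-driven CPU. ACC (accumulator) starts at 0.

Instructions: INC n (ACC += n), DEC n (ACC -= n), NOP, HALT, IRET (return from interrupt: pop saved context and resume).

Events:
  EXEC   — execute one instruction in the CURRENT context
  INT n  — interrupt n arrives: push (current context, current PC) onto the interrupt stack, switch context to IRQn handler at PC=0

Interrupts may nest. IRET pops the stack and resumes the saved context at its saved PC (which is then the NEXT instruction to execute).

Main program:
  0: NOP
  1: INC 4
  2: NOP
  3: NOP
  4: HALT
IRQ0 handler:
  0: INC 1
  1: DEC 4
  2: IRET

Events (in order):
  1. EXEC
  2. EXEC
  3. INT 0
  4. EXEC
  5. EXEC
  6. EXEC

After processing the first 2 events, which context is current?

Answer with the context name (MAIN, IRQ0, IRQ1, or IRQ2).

Event 1 (EXEC): [MAIN] PC=0: NOP
Event 2 (EXEC): [MAIN] PC=1: INC 4 -> ACC=4

Answer: MAIN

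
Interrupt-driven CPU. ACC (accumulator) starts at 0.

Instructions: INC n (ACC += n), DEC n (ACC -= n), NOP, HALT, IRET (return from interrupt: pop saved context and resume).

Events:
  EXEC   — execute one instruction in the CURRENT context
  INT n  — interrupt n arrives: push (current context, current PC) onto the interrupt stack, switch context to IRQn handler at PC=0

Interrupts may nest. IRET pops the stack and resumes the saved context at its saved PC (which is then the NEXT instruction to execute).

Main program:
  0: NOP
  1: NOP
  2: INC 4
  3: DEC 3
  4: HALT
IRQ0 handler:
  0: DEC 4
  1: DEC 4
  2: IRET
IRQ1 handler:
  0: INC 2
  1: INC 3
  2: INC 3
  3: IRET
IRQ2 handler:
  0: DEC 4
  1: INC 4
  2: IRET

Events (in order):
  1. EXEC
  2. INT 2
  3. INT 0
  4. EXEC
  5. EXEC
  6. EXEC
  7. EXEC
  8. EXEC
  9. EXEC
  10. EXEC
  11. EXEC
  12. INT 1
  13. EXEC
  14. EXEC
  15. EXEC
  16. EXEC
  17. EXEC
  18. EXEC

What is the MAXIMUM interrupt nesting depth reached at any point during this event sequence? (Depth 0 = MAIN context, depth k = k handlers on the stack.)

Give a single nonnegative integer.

Event 1 (EXEC): [MAIN] PC=0: NOP [depth=0]
Event 2 (INT 2): INT 2 arrives: push (MAIN, PC=1), enter IRQ2 at PC=0 (depth now 1) [depth=1]
Event 3 (INT 0): INT 0 arrives: push (IRQ2, PC=0), enter IRQ0 at PC=0 (depth now 2) [depth=2]
Event 4 (EXEC): [IRQ0] PC=0: DEC 4 -> ACC=-4 [depth=2]
Event 5 (EXEC): [IRQ0] PC=1: DEC 4 -> ACC=-8 [depth=2]
Event 6 (EXEC): [IRQ0] PC=2: IRET -> resume IRQ2 at PC=0 (depth now 1) [depth=1]
Event 7 (EXEC): [IRQ2] PC=0: DEC 4 -> ACC=-12 [depth=1]
Event 8 (EXEC): [IRQ2] PC=1: INC 4 -> ACC=-8 [depth=1]
Event 9 (EXEC): [IRQ2] PC=2: IRET -> resume MAIN at PC=1 (depth now 0) [depth=0]
Event 10 (EXEC): [MAIN] PC=1: NOP [depth=0]
Event 11 (EXEC): [MAIN] PC=2: INC 4 -> ACC=-4 [depth=0]
Event 12 (INT 1): INT 1 arrives: push (MAIN, PC=3), enter IRQ1 at PC=0 (depth now 1) [depth=1]
Event 13 (EXEC): [IRQ1] PC=0: INC 2 -> ACC=-2 [depth=1]
Event 14 (EXEC): [IRQ1] PC=1: INC 3 -> ACC=1 [depth=1]
Event 15 (EXEC): [IRQ1] PC=2: INC 3 -> ACC=4 [depth=1]
Event 16 (EXEC): [IRQ1] PC=3: IRET -> resume MAIN at PC=3 (depth now 0) [depth=0]
Event 17 (EXEC): [MAIN] PC=3: DEC 3 -> ACC=1 [depth=0]
Event 18 (EXEC): [MAIN] PC=4: HALT [depth=0]
Max depth observed: 2

Answer: 2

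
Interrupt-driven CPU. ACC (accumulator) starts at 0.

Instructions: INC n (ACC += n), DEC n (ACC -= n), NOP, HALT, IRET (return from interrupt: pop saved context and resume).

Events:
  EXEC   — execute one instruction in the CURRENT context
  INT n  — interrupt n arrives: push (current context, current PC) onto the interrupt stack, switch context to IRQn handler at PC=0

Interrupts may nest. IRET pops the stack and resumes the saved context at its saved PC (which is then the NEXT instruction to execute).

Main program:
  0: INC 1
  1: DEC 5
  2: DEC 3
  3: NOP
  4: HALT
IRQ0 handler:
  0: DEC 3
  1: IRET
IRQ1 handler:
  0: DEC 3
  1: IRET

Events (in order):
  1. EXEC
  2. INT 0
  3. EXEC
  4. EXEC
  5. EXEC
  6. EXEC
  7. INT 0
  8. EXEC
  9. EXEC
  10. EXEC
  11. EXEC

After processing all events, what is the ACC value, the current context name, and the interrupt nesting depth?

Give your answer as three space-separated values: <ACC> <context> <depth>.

Event 1 (EXEC): [MAIN] PC=0: INC 1 -> ACC=1
Event 2 (INT 0): INT 0 arrives: push (MAIN, PC=1), enter IRQ0 at PC=0 (depth now 1)
Event 3 (EXEC): [IRQ0] PC=0: DEC 3 -> ACC=-2
Event 4 (EXEC): [IRQ0] PC=1: IRET -> resume MAIN at PC=1 (depth now 0)
Event 5 (EXEC): [MAIN] PC=1: DEC 5 -> ACC=-7
Event 6 (EXEC): [MAIN] PC=2: DEC 3 -> ACC=-10
Event 7 (INT 0): INT 0 arrives: push (MAIN, PC=3), enter IRQ0 at PC=0 (depth now 1)
Event 8 (EXEC): [IRQ0] PC=0: DEC 3 -> ACC=-13
Event 9 (EXEC): [IRQ0] PC=1: IRET -> resume MAIN at PC=3 (depth now 0)
Event 10 (EXEC): [MAIN] PC=3: NOP
Event 11 (EXEC): [MAIN] PC=4: HALT

Answer: -13 MAIN 0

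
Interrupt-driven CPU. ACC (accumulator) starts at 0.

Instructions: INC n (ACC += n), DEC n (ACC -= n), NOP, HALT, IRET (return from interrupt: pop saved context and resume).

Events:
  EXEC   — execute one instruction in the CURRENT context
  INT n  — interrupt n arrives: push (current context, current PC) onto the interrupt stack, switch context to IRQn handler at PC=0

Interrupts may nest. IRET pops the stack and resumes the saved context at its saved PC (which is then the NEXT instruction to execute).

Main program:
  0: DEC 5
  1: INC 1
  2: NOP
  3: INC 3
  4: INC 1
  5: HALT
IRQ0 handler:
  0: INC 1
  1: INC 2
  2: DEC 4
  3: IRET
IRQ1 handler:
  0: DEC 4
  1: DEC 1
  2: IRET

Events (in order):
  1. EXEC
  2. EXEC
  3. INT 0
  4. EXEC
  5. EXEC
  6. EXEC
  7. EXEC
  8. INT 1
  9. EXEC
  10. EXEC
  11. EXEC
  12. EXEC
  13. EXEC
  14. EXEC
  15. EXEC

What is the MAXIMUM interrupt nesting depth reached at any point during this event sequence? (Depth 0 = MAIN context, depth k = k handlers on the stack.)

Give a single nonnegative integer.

Answer: 1

Derivation:
Event 1 (EXEC): [MAIN] PC=0: DEC 5 -> ACC=-5 [depth=0]
Event 2 (EXEC): [MAIN] PC=1: INC 1 -> ACC=-4 [depth=0]
Event 3 (INT 0): INT 0 arrives: push (MAIN, PC=2), enter IRQ0 at PC=0 (depth now 1) [depth=1]
Event 4 (EXEC): [IRQ0] PC=0: INC 1 -> ACC=-3 [depth=1]
Event 5 (EXEC): [IRQ0] PC=1: INC 2 -> ACC=-1 [depth=1]
Event 6 (EXEC): [IRQ0] PC=2: DEC 4 -> ACC=-5 [depth=1]
Event 7 (EXEC): [IRQ0] PC=3: IRET -> resume MAIN at PC=2 (depth now 0) [depth=0]
Event 8 (INT 1): INT 1 arrives: push (MAIN, PC=2), enter IRQ1 at PC=0 (depth now 1) [depth=1]
Event 9 (EXEC): [IRQ1] PC=0: DEC 4 -> ACC=-9 [depth=1]
Event 10 (EXEC): [IRQ1] PC=1: DEC 1 -> ACC=-10 [depth=1]
Event 11 (EXEC): [IRQ1] PC=2: IRET -> resume MAIN at PC=2 (depth now 0) [depth=0]
Event 12 (EXEC): [MAIN] PC=2: NOP [depth=0]
Event 13 (EXEC): [MAIN] PC=3: INC 3 -> ACC=-7 [depth=0]
Event 14 (EXEC): [MAIN] PC=4: INC 1 -> ACC=-6 [depth=0]
Event 15 (EXEC): [MAIN] PC=5: HALT [depth=0]
Max depth observed: 1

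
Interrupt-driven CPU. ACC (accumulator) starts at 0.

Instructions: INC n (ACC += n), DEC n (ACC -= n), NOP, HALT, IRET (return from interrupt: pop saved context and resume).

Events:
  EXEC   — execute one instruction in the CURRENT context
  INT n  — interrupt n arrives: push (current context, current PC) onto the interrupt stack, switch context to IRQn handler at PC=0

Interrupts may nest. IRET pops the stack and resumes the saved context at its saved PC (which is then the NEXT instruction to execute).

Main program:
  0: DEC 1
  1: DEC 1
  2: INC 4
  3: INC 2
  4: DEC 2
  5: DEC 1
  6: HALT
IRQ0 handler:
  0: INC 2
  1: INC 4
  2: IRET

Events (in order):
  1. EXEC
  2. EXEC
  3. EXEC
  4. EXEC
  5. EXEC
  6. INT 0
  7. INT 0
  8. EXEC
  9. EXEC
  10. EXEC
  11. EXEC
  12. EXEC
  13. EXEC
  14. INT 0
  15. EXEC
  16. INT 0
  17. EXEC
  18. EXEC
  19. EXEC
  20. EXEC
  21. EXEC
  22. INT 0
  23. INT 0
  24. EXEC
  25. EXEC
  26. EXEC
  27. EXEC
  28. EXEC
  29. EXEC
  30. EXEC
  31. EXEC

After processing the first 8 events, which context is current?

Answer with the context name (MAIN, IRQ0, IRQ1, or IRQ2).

Event 1 (EXEC): [MAIN] PC=0: DEC 1 -> ACC=-1
Event 2 (EXEC): [MAIN] PC=1: DEC 1 -> ACC=-2
Event 3 (EXEC): [MAIN] PC=2: INC 4 -> ACC=2
Event 4 (EXEC): [MAIN] PC=3: INC 2 -> ACC=4
Event 5 (EXEC): [MAIN] PC=4: DEC 2 -> ACC=2
Event 6 (INT 0): INT 0 arrives: push (MAIN, PC=5), enter IRQ0 at PC=0 (depth now 1)
Event 7 (INT 0): INT 0 arrives: push (IRQ0, PC=0), enter IRQ0 at PC=0 (depth now 2)
Event 8 (EXEC): [IRQ0] PC=0: INC 2 -> ACC=4

Answer: IRQ0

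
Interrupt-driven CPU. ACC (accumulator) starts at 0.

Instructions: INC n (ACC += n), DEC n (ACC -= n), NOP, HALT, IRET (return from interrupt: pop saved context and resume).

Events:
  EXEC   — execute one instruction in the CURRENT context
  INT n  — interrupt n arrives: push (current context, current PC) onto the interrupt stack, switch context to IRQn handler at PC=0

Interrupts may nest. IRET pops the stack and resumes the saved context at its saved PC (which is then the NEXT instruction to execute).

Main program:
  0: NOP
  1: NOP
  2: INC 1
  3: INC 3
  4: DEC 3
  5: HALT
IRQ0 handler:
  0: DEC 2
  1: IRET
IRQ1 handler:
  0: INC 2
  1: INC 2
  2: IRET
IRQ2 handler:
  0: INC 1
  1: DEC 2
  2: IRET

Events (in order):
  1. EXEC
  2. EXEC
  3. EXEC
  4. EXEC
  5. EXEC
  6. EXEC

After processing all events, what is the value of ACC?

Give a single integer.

Event 1 (EXEC): [MAIN] PC=0: NOP
Event 2 (EXEC): [MAIN] PC=1: NOP
Event 3 (EXEC): [MAIN] PC=2: INC 1 -> ACC=1
Event 4 (EXEC): [MAIN] PC=3: INC 3 -> ACC=4
Event 5 (EXEC): [MAIN] PC=4: DEC 3 -> ACC=1
Event 6 (EXEC): [MAIN] PC=5: HALT

Answer: 1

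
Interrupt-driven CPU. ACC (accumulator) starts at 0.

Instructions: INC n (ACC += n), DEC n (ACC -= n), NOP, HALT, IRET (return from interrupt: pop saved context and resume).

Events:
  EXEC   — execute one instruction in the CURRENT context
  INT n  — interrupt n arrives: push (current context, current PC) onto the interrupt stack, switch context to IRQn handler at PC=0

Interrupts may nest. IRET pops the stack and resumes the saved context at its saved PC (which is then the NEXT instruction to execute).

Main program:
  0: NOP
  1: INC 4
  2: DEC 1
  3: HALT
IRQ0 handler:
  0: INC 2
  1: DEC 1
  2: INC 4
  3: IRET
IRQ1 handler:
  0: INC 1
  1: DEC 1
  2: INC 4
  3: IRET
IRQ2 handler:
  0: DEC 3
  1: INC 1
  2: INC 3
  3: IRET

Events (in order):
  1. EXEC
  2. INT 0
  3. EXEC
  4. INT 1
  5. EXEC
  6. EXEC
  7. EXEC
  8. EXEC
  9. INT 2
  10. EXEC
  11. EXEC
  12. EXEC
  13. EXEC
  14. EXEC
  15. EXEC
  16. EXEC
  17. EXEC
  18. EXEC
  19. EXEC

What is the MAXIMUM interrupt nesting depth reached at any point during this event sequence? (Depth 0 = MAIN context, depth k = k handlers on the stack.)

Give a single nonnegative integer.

Answer: 2

Derivation:
Event 1 (EXEC): [MAIN] PC=0: NOP [depth=0]
Event 2 (INT 0): INT 0 arrives: push (MAIN, PC=1), enter IRQ0 at PC=0 (depth now 1) [depth=1]
Event 3 (EXEC): [IRQ0] PC=0: INC 2 -> ACC=2 [depth=1]
Event 4 (INT 1): INT 1 arrives: push (IRQ0, PC=1), enter IRQ1 at PC=0 (depth now 2) [depth=2]
Event 5 (EXEC): [IRQ1] PC=0: INC 1 -> ACC=3 [depth=2]
Event 6 (EXEC): [IRQ1] PC=1: DEC 1 -> ACC=2 [depth=2]
Event 7 (EXEC): [IRQ1] PC=2: INC 4 -> ACC=6 [depth=2]
Event 8 (EXEC): [IRQ1] PC=3: IRET -> resume IRQ0 at PC=1 (depth now 1) [depth=1]
Event 9 (INT 2): INT 2 arrives: push (IRQ0, PC=1), enter IRQ2 at PC=0 (depth now 2) [depth=2]
Event 10 (EXEC): [IRQ2] PC=0: DEC 3 -> ACC=3 [depth=2]
Event 11 (EXEC): [IRQ2] PC=1: INC 1 -> ACC=4 [depth=2]
Event 12 (EXEC): [IRQ2] PC=2: INC 3 -> ACC=7 [depth=2]
Event 13 (EXEC): [IRQ2] PC=3: IRET -> resume IRQ0 at PC=1 (depth now 1) [depth=1]
Event 14 (EXEC): [IRQ0] PC=1: DEC 1 -> ACC=6 [depth=1]
Event 15 (EXEC): [IRQ0] PC=2: INC 4 -> ACC=10 [depth=1]
Event 16 (EXEC): [IRQ0] PC=3: IRET -> resume MAIN at PC=1 (depth now 0) [depth=0]
Event 17 (EXEC): [MAIN] PC=1: INC 4 -> ACC=14 [depth=0]
Event 18 (EXEC): [MAIN] PC=2: DEC 1 -> ACC=13 [depth=0]
Event 19 (EXEC): [MAIN] PC=3: HALT [depth=0]
Max depth observed: 2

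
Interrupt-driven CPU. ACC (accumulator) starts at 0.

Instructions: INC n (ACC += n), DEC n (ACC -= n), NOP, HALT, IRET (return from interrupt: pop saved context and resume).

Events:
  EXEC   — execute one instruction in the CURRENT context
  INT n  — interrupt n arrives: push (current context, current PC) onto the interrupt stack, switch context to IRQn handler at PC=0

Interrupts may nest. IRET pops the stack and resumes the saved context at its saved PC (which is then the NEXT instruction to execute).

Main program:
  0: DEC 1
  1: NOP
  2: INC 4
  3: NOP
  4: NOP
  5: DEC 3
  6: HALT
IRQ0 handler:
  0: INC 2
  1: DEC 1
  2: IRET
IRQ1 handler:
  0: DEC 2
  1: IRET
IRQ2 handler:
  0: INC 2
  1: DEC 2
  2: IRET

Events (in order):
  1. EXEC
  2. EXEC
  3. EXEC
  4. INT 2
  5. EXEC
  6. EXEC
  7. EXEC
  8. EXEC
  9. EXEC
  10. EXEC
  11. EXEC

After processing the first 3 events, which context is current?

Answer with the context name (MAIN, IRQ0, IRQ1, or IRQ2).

Answer: MAIN

Derivation:
Event 1 (EXEC): [MAIN] PC=0: DEC 1 -> ACC=-1
Event 2 (EXEC): [MAIN] PC=1: NOP
Event 3 (EXEC): [MAIN] PC=2: INC 4 -> ACC=3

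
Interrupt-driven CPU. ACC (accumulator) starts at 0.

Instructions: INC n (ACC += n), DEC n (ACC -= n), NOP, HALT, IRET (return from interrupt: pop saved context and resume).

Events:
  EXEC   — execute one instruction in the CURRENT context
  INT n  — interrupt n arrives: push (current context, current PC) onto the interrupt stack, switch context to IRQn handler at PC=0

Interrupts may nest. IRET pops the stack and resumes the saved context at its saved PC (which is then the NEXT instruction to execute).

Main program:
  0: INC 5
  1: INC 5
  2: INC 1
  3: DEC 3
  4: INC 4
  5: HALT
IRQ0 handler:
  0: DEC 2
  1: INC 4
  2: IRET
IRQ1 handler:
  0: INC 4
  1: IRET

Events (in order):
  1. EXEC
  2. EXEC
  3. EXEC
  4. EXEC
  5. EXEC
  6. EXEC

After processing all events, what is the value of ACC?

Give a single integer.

Event 1 (EXEC): [MAIN] PC=0: INC 5 -> ACC=5
Event 2 (EXEC): [MAIN] PC=1: INC 5 -> ACC=10
Event 3 (EXEC): [MAIN] PC=2: INC 1 -> ACC=11
Event 4 (EXEC): [MAIN] PC=3: DEC 3 -> ACC=8
Event 5 (EXEC): [MAIN] PC=4: INC 4 -> ACC=12
Event 6 (EXEC): [MAIN] PC=5: HALT

Answer: 12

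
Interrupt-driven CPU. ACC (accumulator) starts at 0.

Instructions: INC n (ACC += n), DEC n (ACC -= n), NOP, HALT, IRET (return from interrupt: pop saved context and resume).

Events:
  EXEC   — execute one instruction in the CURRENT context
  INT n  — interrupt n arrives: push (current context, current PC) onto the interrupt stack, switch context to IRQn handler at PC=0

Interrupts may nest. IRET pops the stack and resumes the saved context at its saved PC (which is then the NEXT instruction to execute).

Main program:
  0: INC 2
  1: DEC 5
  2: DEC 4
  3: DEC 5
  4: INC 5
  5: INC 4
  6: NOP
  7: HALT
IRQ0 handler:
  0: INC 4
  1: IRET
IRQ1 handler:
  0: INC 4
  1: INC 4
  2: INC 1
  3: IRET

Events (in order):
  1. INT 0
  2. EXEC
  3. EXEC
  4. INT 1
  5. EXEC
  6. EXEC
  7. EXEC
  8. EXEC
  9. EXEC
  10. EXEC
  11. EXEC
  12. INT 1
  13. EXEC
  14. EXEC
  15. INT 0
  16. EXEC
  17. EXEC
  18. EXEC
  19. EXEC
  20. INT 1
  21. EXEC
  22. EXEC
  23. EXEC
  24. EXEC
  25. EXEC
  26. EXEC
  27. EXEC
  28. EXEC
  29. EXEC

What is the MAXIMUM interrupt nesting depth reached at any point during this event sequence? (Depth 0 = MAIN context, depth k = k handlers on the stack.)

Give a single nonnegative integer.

Answer: 2

Derivation:
Event 1 (INT 0): INT 0 arrives: push (MAIN, PC=0), enter IRQ0 at PC=0 (depth now 1) [depth=1]
Event 2 (EXEC): [IRQ0] PC=0: INC 4 -> ACC=4 [depth=1]
Event 3 (EXEC): [IRQ0] PC=1: IRET -> resume MAIN at PC=0 (depth now 0) [depth=0]
Event 4 (INT 1): INT 1 arrives: push (MAIN, PC=0), enter IRQ1 at PC=0 (depth now 1) [depth=1]
Event 5 (EXEC): [IRQ1] PC=0: INC 4 -> ACC=8 [depth=1]
Event 6 (EXEC): [IRQ1] PC=1: INC 4 -> ACC=12 [depth=1]
Event 7 (EXEC): [IRQ1] PC=2: INC 1 -> ACC=13 [depth=1]
Event 8 (EXEC): [IRQ1] PC=3: IRET -> resume MAIN at PC=0 (depth now 0) [depth=0]
Event 9 (EXEC): [MAIN] PC=0: INC 2 -> ACC=15 [depth=0]
Event 10 (EXEC): [MAIN] PC=1: DEC 5 -> ACC=10 [depth=0]
Event 11 (EXEC): [MAIN] PC=2: DEC 4 -> ACC=6 [depth=0]
Event 12 (INT 1): INT 1 arrives: push (MAIN, PC=3), enter IRQ1 at PC=0 (depth now 1) [depth=1]
Event 13 (EXEC): [IRQ1] PC=0: INC 4 -> ACC=10 [depth=1]
Event 14 (EXEC): [IRQ1] PC=1: INC 4 -> ACC=14 [depth=1]
Event 15 (INT 0): INT 0 arrives: push (IRQ1, PC=2), enter IRQ0 at PC=0 (depth now 2) [depth=2]
Event 16 (EXEC): [IRQ0] PC=0: INC 4 -> ACC=18 [depth=2]
Event 17 (EXEC): [IRQ0] PC=1: IRET -> resume IRQ1 at PC=2 (depth now 1) [depth=1]
Event 18 (EXEC): [IRQ1] PC=2: INC 1 -> ACC=19 [depth=1]
Event 19 (EXEC): [IRQ1] PC=3: IRET -> resume MAIN at PC=3 (depth now 0) [depth=0]
Event 20 (INT 1): INT 1 arrives: push (MAIN, PC=3), enter IRQ1 at PC=0 (depth now 1) [depth=1]
Event 21 (EXEC): [IRQ1] PC=0: INC 4 -> ACC=23 [depth=1]
Event 22 (EXEC): [IRQ1] PC=1: INC 4 -> ACC=27 [depth=1]
Event 23 (EXEC): [IRQ1] PC=2: INC 1 -> ACC=28 [depth=1]
Event 24 (EXEC): [IRQ1] PC=3: IRET -> resume MAIN at PC=3 (depth now 0) [depth=0]
Event 25 (EXEC): [MAIN] PC=3: DEC 5 -> ACC=23 [depth=0]
Event 26 (EXEC): [MAIN] PC=4: INC 5 -> ACC=28 [depth=0]
Event 27 (EXEC): [MAIN] PC=5: INC 4 -> ACC=32 [depth=0]
Event 28 (EXEC): [MAIN] PC=6: NOP [depth=0]
Event 29 (EXEC): [MAIN] PC=7: HALT [depth=0]
Max depth observed: 2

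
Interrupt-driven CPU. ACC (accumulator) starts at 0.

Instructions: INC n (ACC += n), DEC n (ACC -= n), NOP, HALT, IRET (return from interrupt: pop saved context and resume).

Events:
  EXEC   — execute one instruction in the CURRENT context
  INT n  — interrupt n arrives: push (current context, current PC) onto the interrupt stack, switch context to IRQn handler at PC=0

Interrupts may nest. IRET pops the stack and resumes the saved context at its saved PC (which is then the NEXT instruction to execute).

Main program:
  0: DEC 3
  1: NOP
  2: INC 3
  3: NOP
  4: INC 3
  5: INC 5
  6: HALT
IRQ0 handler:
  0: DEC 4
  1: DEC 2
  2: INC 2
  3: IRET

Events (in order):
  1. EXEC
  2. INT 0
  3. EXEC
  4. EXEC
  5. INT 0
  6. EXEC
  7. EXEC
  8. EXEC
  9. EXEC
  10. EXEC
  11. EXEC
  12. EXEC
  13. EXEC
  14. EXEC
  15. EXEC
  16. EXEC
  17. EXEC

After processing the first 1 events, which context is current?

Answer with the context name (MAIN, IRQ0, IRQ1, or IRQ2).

Event 1 (EXEC): [MAIN] PC=0: DEC 3 -> ACC=-3

Answer: MAIN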